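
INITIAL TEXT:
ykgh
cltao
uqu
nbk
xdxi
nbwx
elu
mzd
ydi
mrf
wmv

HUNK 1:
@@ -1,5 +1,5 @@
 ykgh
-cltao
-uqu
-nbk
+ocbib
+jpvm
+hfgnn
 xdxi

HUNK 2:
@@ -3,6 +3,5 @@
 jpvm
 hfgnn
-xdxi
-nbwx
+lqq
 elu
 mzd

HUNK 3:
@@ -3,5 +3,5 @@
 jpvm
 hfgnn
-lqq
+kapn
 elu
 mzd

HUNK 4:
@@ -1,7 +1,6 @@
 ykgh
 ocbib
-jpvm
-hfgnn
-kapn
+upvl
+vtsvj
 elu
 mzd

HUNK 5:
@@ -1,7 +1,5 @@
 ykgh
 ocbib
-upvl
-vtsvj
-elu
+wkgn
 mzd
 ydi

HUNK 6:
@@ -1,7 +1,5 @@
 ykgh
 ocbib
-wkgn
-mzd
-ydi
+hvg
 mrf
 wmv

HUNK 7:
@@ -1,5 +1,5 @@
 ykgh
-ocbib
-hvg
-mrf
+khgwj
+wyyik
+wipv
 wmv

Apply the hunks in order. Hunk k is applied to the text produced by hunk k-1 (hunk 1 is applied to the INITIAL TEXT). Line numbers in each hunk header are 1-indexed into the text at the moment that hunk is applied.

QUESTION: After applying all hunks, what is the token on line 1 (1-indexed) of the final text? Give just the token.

Hunk 1: at line 1 remove [cltao,uqu,nbk] add [ocbib,jpvm,hfgnn] -> 11 lines: ykgh ocbib jpvm hfgnn xdxi nbwx elu mzd ydi mrf wmv
Hunk 2: at line 3 remove [xdxi,nbwx] add [lqq] -> 10 lines: ykgh ocbib jpvm hfgnn lqq elu mzd ydi mrf wmv
Hunk 3: at line 3 remove [lqq] add [kapn] -> 10 lines: ykgh ocbib jpvm hfgnn kapn elu mzd ydi mrf wmv
Hunk 4: at line 1 remove [jpvm,hfgnn,kapn] add [upvl,vtsvj] -> 9 lines: ykgh ocbib upvl vtsvj elu mzd ydi mrf wmv
Hunk 5: at line 1 remove [upvl,vtsvj,elu] add [wkgn] -> 7 lines: ykgh ocbib wkgn mzd ydi mrf wmv
Hunk 6: at line 1 remove [wkgn,mzd,ydi] add [hvg] -> 5 lines: ykgh ocbib hvg mrf wmv
Hunk 7: at line 1 remove [ocbib,hvg,mrf] add [khgwj,wyyik,wipv] -> 5 lines: ykgh khgwj wyyik wipv wmv
Final line 1: ykgh

Answer: ykgh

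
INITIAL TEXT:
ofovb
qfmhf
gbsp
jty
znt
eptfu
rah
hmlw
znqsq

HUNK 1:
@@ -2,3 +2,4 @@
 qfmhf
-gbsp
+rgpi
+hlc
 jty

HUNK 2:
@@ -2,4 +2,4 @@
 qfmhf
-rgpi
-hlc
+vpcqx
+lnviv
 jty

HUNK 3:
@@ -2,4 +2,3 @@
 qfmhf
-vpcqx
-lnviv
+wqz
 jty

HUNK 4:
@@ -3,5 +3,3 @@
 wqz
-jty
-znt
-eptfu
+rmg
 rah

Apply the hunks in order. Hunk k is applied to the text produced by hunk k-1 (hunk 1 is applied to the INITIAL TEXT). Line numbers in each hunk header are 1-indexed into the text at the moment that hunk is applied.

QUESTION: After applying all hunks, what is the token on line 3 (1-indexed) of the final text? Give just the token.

Answer: wqz

Derivation:
Hunk 1: at line 2 remove [gbsp] add [rgpi,hlc] -> 10 lines: ofovb qfmhf rgpi hlc jty znt eptfu rah hmlw znqsq
Hunk 2: at line 2 remove [rgpi,hlc] add [vpcqx,lnviv] -> 10 lines: ofovb qfmhf vpcqx lnviv jty znt eptfu rah hmlw znqsq
Hunk 3: at line 2 remove [vpcqx,lnviv] add [wqz] -> 9 lines: ofovb qfmhf wqz jty znt eptfu rah hmlw znqsq
Hunk 4: at line 3 remove [jty,znt,eptfu] add [rmg] -> 7 lines: ofovb qfmhf wqz rmg rah hmlw znqsq
Final line 3: wqz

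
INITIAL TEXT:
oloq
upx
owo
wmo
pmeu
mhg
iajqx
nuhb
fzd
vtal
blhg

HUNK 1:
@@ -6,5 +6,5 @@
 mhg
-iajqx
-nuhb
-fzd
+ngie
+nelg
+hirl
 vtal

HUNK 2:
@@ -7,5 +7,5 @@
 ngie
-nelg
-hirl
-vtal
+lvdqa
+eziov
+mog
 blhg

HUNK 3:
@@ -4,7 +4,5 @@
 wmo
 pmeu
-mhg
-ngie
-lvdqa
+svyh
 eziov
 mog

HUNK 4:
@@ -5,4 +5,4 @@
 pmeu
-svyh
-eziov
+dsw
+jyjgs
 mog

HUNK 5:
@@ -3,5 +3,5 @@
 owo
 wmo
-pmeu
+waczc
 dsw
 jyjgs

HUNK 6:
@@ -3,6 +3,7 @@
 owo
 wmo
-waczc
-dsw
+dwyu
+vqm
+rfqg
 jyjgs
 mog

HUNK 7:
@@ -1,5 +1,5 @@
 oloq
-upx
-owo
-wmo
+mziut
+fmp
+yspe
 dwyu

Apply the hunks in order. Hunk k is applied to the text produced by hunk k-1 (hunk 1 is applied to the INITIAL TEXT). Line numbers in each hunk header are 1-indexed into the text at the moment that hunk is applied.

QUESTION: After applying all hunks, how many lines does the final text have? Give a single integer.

Answer: 10

Derivation:
Hunk 1: at line 6 remove [iajqx,nuhb,fzd] add [ngie,nelg,hirl] -> 11 lines: oloq upx owo wmo pmeu mhg ngie nelg hirl vtal blhg
Hunk 2: at line 7 remove [nelg,hirl,vtal] add [lvdqa,eziov,mog] -> 11 lines: oloq upx owo wmo pmeu mhg ngie lvdqa eziov mog blhg
Hunk 3: at line 4 remove [mhg,ngie,lvdqa] add [svyh] -> 9 lines: oloq upx owo wmo pmeu svyh eziov mog blhg
Hunk 4: at line 5 remove [svyh,eziov] add [dsw,jyjgs] -> 9 lines: oloq upx owo wmo pmeu dsw jyjgs mog blhg
Hunk 5: at line 3 remove [pmeu] add [waczc] -> 9 lines: oloq upx owo wmo waczc dsw jyjgs mog blhg
Hunk 6: at line 3 remove [waczc,dsw] add [dwyu,vqm,rfqg] -> 10 lines: oloq upx owo wmo dwyu vqm rfqg jyjgs mog blhg
Hunk 7: at line 1 remove [upx,owo,wmo] add [mziut,fmp,yspe] -> 10 lines: oloq mziut fmp yspe dwyu vqm rfqg jyjgs mog blhg
Final line count: 10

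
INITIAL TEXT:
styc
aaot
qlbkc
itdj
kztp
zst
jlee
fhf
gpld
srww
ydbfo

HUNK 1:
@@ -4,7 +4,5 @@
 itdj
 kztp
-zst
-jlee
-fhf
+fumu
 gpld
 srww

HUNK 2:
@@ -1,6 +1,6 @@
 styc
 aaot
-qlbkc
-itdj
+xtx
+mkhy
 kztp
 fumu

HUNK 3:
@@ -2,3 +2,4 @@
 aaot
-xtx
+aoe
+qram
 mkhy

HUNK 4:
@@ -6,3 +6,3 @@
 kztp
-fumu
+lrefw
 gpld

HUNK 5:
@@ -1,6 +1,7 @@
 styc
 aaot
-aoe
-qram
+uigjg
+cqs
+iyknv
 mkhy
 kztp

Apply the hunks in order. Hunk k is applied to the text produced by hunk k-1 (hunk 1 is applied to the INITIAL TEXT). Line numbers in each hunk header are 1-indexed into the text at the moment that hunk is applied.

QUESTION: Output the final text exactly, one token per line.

Hunk 1: at line 4 remove [zst,jlee,fhf] add [fumu] -> 9 lines: styc aaot qlbkc itdj kztp fumu gpld srww ydbfo
Hunk 2: at line 1 remove [qlbkc,itdj] add [xtx,mkhy] -> 9 lines: styc aaot xtx mkhy kztp fumu gpld srww ydbfo
Hunk 3: at line 2 remove [xtx] add [aoe,qram] -> 10 lines: styc aaot aoe qram mkhy kztp fumu gpld srww ydbfo
Hunk 4: at line 6 remove [fumu] add [lrefw] -> 10 lines: styc aaot aoe qram mkhy kztp lrefw gpld srww ydbfo
Hunk 5: at line 1 remove [aoe,qram] add [uigjg,cqs,iyknv] -> 11 lines: styc aaot uigjg cqs iyknv mkhy kztp lrefw gpld srww ydbfo

Answer: styc
aaot
uigjg
cqs
iyknv
mkhy
kztp
lrefw
gpld
srww
ydbfo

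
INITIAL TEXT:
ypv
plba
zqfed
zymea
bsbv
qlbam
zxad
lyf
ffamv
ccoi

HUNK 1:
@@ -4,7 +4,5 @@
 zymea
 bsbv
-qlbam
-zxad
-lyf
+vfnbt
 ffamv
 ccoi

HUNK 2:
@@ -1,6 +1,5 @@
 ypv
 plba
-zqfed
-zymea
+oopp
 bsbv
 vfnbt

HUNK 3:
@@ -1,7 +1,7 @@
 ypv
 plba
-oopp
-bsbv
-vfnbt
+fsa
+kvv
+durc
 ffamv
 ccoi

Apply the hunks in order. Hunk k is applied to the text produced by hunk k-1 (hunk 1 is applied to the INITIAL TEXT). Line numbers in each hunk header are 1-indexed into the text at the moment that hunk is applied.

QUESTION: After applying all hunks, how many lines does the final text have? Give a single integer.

Answer: 7

Derivation:
Hunk 1: at line 4 remove [qlbam,zxad,lyf] add [vfnbt] -> 8 lines: ypv plba zqfed zymea bsbv vfnbt ffamv ccoi
Hunk 2: at line 1 remove [zqfed,zymea] add [oopp] -> 7 lines: ypv plba oopp bsbv vfnbt ffamv ccoi
Hunk 3: at line 1 remove [oopp,bsbv,vfnbt] add [fsa,kvv,durc] -> 7 lines: ypv plba fsa kvv durc ffamv ccoi
Final line count: 7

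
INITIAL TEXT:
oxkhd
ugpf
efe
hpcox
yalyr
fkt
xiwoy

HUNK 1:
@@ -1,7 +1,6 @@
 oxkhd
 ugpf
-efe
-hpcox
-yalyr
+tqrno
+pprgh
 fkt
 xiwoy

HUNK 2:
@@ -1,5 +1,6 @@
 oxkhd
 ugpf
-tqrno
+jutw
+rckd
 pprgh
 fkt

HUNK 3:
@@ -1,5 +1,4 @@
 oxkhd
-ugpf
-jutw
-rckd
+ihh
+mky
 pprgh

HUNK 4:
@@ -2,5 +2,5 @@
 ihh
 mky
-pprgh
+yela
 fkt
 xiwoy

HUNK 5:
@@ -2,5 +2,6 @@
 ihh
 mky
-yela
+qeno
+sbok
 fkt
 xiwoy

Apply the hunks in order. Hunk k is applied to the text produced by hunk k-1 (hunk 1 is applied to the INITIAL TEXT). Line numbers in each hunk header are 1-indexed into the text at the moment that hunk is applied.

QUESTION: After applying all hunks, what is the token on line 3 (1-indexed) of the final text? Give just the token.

Answer: mky

Derivation:
Hunk 1: at line 1 remove [efe,hpcox,yalyr] add [tqrno,pprgh] -> 6 lines: oxkhd ugpf tqrno pprgh fkt xiwoy
Hunk 2: at line 1 remove [tqrno] add [jutw,rckd] -> 7 lines: oxkhd ugpf jutw rckd pprgh fkt xiwoy
Hunk 3: at line 1 remove [ugpf,jutw,rckd] add [ihh,mky] -> 6 lines: oxkhd ihh mky pprgh fkt xiwoy
Hunk 4: at line 2 remove [pprgh] add [yela] -> 6 lines: oxkhd ihh mky yela fkt xiwoy
Hunk 5: at line 2 remove [yela] add [qeno,sbok] -> 7 lines: oxkhd ihh mky qeno sbok fkt xiwoy
Final line 3: mky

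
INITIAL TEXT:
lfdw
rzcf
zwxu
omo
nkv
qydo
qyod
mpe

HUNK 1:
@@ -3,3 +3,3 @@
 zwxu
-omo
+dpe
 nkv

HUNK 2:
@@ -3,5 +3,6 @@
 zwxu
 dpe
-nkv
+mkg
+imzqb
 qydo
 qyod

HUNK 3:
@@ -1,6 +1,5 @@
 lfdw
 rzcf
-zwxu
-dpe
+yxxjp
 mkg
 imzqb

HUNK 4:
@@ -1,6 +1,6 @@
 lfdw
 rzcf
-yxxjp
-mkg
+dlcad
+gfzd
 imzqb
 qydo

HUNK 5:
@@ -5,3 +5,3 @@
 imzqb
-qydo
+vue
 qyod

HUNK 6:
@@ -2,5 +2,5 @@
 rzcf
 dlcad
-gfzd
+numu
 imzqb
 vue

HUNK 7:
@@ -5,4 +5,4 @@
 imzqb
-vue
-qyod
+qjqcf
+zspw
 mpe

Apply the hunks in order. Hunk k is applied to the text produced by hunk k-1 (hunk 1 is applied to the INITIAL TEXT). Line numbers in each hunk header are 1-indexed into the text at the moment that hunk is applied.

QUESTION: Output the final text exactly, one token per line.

Answer: lfdw
rzcf
dlcad
numu
imzqb
qjqcf
zspw
mpe

Derivation:
Hunk 1: at line 3 remove [omo] add [dpe] -> 8 lines: lfdw rzcf zwxu dpe nkv qydo qyod mpe
Hunk 2: at line 3 remove [nkv] add [mkg,imzqb] -> 9 lines: lfdw rzcf zwxu dpe mkg imzqb qydo qyod mpe
Hunk 3: at line 1 remove [zwxu,dpe] add [yxxjp] -> 8 lines: lfdw rzcf yxxjp mkg imzqb qydo qyod mpe
Hunk 4: at line 1 remove [yxxjp,mkg] add [dlcad,gfzd] -> 8 lines: lfdw rzcf dlcad gfzd imzqb qydo qyod mpe
Hunk 5: at line 5 remove [qydo] add [vue] -> 8 lines: lfdw rzcf dlcad gfzd imzqb vue qyod mpe
Hunk 6: at line 2 remove [gfzd] add [numu] -> 8 lines: lfdw rzcf dlcad numu imzqb vue qyod mpe
Hunk 7: at line 5 remove [vue,qyod] add [qjqcf,zspw] -> 8 lines: lfdw rzcf dlcad numu imzqb qjqcf zspw mpe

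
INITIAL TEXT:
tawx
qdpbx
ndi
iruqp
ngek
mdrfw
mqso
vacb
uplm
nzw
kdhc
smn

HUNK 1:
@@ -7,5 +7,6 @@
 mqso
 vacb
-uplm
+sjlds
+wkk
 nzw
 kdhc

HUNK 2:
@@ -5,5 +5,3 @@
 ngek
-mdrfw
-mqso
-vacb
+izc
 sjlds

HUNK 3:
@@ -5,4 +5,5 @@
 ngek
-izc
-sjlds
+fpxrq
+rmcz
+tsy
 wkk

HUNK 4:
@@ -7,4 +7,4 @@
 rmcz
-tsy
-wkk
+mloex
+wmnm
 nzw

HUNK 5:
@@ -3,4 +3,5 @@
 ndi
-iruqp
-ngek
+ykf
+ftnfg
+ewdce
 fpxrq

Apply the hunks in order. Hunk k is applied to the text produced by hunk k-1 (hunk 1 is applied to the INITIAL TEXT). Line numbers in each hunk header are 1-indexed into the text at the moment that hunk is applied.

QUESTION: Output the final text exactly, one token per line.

Answer: tawx
qdpbx
ndi
ykf
ftnfg
ewdce
fpxrq
rmcz
mloex
wmnm
nzw
kdhc
smn

Derivation:
Hunk 1: at line 7 remove [uplm] add [sjlds,wkk] -> 13 lines: tawx qdpbx ndi iruqp ngek mdrfw mqso vacb sjlds wkk nzw kdhc smn
Hunk 2: at line 5 remove [mdrfw,mqso,vacb] add [izc] -> 11 lines: tawx qdpbx ndi iruqp ngek izc sjlds wkk nzw kdhc smn
Hunk 3: at line 5 remove [izc,sjlds] add [fpxrq,rmcz,tsy] -> 12 lines: tawx qdpbx ndi iruqp ngek fpxrq rmcz tsy wkk nzw kdhc smn
Hunk 4: at line 7 remove [tsy,wkk] add [mloex,wmnm] -> 12 lines: tawx qdpbx ndi iruqp ngek fpxrq rmcz mloex wmnm nzw kdhc smn
Hunk 5: at line 3 remove [iruqp,ngek] add [ykf,ftnfg,ewdce] -> 13 lines: tawx qdpbx ndi ykf ftnfg ewdce fpxrq rmcz mloex wmnm nzw kdhc smn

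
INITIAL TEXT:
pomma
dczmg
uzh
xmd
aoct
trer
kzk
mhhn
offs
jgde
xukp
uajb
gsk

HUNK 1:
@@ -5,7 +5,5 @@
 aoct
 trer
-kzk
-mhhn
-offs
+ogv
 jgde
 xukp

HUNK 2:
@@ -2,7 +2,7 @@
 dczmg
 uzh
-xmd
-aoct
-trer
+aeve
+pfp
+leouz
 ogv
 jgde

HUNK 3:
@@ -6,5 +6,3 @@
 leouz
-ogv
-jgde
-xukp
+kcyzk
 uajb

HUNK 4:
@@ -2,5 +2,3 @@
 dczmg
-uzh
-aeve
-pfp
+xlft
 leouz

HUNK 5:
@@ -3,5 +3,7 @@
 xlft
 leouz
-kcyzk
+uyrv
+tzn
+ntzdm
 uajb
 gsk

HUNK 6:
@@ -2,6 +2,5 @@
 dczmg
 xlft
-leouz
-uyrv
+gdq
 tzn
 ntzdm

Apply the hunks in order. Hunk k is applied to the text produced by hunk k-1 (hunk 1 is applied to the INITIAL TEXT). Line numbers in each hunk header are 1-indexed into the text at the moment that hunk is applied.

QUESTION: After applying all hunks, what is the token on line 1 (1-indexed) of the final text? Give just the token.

Hunk 1: at line 5 remove [kzk,mhhn,offs] add [ogv] -> 11 lines: pomma dczmg uzh xmd aoct trer ogv jgde xukp uajb gsk
Hunk 2: at line 2 remove [xmd,aoct,trer] add [aeve,pfp,leouz] -> 11 lines: pomma dczmg uzh aeve pfp leouz ogv jgde xukp uajb gsk
Hunk 3: at line 6 remove [ogv,jgde,xukp] add [kcyzk] -> 9 lines: pomma dczmg uzh aeve pfp leouz kcyzk uajb gsk
Hunk 4: at line 2 remove [uzh,aeve,pfp] add [xlft] -> 7 lines: pomma dczmg xlft leouz kcyzk uajb gsk
Hunk 5: at line 3 remove [kcyzk] add [uyrv,tzn,ntzdm] -> 9 lines: pomma dczmg xlft leouz uyrv tzn ntzdm uajb gsk
Hunk 6: at line 2 remove [leouz,uyrv] add [gdq] -> 8 lines: pomma dczmg xlft gdq tzn ntzdm uajb gsk
Final line 1: pomma

Answer: pomma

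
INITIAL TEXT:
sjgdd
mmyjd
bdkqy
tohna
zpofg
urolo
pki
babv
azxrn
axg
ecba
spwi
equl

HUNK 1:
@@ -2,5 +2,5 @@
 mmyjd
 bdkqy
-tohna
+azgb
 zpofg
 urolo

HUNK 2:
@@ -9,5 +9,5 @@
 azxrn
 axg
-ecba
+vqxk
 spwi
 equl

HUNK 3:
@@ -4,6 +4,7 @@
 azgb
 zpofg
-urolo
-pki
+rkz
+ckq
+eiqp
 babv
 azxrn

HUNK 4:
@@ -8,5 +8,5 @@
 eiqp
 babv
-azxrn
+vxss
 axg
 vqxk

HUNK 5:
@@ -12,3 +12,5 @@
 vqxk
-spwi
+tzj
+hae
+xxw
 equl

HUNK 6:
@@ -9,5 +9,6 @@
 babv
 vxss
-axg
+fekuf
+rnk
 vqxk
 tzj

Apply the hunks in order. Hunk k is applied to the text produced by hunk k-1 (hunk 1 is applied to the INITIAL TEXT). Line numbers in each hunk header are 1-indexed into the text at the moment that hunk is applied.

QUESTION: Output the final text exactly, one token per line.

Hunk 1: at line 2 remove [tohna] add [azgb] -> 13 lines: sjgdd mmyjd bdkqy azgb zpofg urolo pki babv azxrn axg ecba spwi equl
Hunk 2: at line 9 remove [ecba] add [vqxk] -> 13 lines: sjgdd mmyjd bdkqy azgb zpofg urolo pki babv azxrn axg vqxk spwi equl
Hunk 3: at line 4 remove [urolo,pki] add [rkz,ckq,eiqp] -> 14 lines: sjgdd mmyjd bdkqy azgb zpofg rkz ckq eiqp babv azxrn axg vqxk spwi equl
Hunk 4: at line 8 remove [azxrn] add [vxss] -> 14 lines: sjgdd mmyjd bdkqy azgb zpofg rkz ckq eiqp babv vxss axg vqxk spwi equl
Hunk 5: at line 12 remove [spwi] add [tzj,hae,xxw] -> 16 lines: sjgdd mmyjd bdkqy azgb zpofg rkz ckq eiqp babv vxss axg vqxk tzj hae xxw equl
Hunk 6: at line 9 remove [axg] add [fekuf,rnk] -> 17 lines: sjgdd mmyjd bdkqy azgb zpofg rkz ckq eiqp babv vxss fekuf rnk vqxk tzj hae xxw equl

Answer: sjgdd
mmyjd
bdkqy
azgb
zpofg
rkz
ckq
eiqp
babv
vxss
fekuf
rnk
vqxk
tzj
hae
xxw
equl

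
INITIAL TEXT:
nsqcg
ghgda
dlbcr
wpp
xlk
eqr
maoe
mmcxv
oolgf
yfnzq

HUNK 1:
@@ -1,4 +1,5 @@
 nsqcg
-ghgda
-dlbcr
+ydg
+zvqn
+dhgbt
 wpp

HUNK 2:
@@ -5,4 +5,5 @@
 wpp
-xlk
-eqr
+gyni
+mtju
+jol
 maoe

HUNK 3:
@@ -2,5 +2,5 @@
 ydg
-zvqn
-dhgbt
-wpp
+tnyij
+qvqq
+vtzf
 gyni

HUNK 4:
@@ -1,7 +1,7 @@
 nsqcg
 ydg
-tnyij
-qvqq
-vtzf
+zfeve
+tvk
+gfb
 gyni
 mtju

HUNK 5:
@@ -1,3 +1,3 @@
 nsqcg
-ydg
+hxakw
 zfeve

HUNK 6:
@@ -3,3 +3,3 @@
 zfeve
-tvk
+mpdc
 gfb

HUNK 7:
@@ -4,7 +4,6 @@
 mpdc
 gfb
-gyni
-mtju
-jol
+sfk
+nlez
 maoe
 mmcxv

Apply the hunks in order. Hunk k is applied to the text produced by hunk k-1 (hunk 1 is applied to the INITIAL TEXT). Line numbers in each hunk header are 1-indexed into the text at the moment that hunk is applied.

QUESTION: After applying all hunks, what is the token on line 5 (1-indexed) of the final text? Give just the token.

Answer: gfb

Derivation:
Hunk 1: at line 1 remove [ghgda,dlbcr] add [ydg,zvqn,dhgbt] -> 11 lines: nsqcg ydg zvqn dhgbt wpp xlk eqr maoe mmcxv oolgf yfnzq
Hunk 2: at line 5 remove [xlk,eqr] add [gyni,mtju,jol] -> 12 lines: nsqcg ydg zvqn dhgbt wpp gyni mtju jol maoe mmcxv oolgf yfnzq
Hunk 3: at line 2 remove [zvqn,dhgbt,wpp] add [tnyij,qvqq,vtzf] -> 12 lines: nsqcg ydg tnyij qvqq vtzf gyni mtju jol maoe mmcxv oolgf yfnzq
Hunk 4: at line 1 remove [tnyij,qvqq,vtzf] add [zfeve,tvk,gfb] -> 12 lines: nsqcg ydg zfeve tvk gfb gyni mtju jol maoe mmcxv oolgf yfnzq
Hunk 5: at line 1 remove [ydg] add [hxakw] -> 12 lines: nsqcg hxakw zfeve tvk gfb gyni mtju jol maoe mmcxv oolgf yfnzq
Hunk 6: at line 3 remove [tvk] add [mpdc] -> 12 lines: nsqcg hxakw zfeve mpdc gfb gyni mtju jol maoe mmcxv oolgf yfnzq
Hunk 7: at line 4 remove [gyni,mtju,jol] add [sfk,nlez] -> 11 lines: nsqcg hxakw zfeve mpdc gfb sfk nlez maoe mmcxv oolgf yfnzq
Final line 5: gfb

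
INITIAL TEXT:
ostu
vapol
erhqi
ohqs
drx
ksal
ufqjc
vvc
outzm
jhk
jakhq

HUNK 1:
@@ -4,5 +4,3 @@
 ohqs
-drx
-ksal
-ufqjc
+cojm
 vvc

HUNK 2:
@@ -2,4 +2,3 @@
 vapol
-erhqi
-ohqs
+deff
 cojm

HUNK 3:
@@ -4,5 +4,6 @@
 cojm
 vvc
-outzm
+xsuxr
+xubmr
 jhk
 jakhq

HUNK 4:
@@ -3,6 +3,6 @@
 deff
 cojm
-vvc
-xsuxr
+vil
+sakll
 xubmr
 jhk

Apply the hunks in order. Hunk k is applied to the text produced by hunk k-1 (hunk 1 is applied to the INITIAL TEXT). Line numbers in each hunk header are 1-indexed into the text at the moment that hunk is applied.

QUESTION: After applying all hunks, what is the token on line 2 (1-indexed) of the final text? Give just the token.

Answer: vapol

Derivation:
Hunk 1: at line 4 remove [drx,ksal,ufqjc] add [cojm] -> 9 lines: ostu vapol erhqi ohqs cojm vvc outzm jhk jakhq
Hunk 2: at line 2 remove [erhqi,ohqs] add [deff] -> 8 lines: ostu vapol deff cojm vvc outzm jhk jakhq
Hunk 3: at line 4 remove [outzm] add [xsuxr,xubmr] -> 9 lines: ostu vapol deff cojm vvc xsuxr xubmr jhk jakhq
Hunk 4: at line 3 remove [vvc,xsuxr] add [vil,sakll] -> 9 lines: ostu vapol deff cojm vil sakll xubmr jhk jakhq
Final line 2: vapol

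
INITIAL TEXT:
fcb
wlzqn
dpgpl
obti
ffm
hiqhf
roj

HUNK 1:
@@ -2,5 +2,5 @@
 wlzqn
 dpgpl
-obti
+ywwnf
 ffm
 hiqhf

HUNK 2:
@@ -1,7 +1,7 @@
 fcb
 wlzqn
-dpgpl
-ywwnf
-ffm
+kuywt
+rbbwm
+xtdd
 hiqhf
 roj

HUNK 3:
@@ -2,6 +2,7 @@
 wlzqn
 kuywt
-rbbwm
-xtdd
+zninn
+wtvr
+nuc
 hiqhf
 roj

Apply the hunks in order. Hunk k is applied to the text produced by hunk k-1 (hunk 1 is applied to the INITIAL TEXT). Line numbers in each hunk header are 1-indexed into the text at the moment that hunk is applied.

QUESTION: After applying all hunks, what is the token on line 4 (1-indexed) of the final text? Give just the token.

Answer: zninn

Derivation:
Hunk 1: at line 2 remove [obti] add [ywwnf] -> 7 lines: fcb wlzqn dpgpl ywwnf ffm hiqhf roj
Hunk 2: at line 1 remove [dpgpl,ywwnf,ffm] add [kuywt,rbbwm,xtdd] -> 7 lines: fcb wlzqn kuywt rbbwm xtdd hiqhf roj
Hunk 3: at line 2 remove [rbbwm,xtdd] add [zninn,wtvr,nuc] -> 8 lines: fcb wlzqn kuywt zninn wtvr nuc hiqhf roj
Final line 4: zninn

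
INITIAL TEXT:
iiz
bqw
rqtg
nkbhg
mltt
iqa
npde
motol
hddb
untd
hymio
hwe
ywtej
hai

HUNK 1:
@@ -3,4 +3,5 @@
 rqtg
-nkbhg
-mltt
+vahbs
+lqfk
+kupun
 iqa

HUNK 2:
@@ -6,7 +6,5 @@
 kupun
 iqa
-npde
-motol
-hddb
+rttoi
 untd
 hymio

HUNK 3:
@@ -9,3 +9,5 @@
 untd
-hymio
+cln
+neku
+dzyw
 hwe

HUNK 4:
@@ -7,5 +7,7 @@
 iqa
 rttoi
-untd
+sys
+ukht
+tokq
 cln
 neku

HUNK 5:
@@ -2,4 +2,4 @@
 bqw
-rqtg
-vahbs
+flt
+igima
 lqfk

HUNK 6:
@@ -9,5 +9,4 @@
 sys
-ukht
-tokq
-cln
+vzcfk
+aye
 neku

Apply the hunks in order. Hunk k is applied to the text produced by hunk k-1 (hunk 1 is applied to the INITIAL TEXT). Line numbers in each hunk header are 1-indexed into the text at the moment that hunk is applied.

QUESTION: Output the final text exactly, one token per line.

Answer: iiz
bqw
flt
igima
lqfk
kupun
iqa
rttoi
sys
vzcfk
aye
neku
dzyw
hwe
ywtej
hai

Derivation:
Hunk 1: at line 3 remove [nkbhg,mltt] add [vahbs,lqfk,kupun] -> 15 lines: iiz bqw rqtg vahbs lqfk kupun iqa npde motol hddb untd hymio hwe ywtej hai
Hunk 2: at line 6 remove [npde,motol,hddb] add [rttoi] -> 13 lines: iiz bqw rqtg vahbs lqfk kupun iqa rttoi untd hymio hwe ywtej hai
Hunk 3: at line 9 remove [hymio] add [cln,neku,dzyw] -> 15 lines: iiz bqw rqtg vahbs lqfk kupun iqa rttoi untd cln neku dzyw hwe ywtej hai
Hunk 4: at line 7 remove [untd] add [sys,ukht,tokq] -> 17 lines: iiz bqw rqtg vahbs lqfk kupun iqa rttoi sys ukht tokq cln neku dzyw hwe ywtej hai
Hunk 5: at line 2 remove [rqtg,vahbs] add [flt,igima] -> 17 lines: iiz bqw flt igima lqfk kupun iqa rttoi sys ukht tokq cln neku dzyw hwe ywtej hai
Hunk 6: at line 9 remove [ukht,tokq,cln] add [vzcfk,aye] -> 16 lines: iiz bqw flt igima lqfk kupun iqa rttoi sys vzcfk aye neku dzyw hwe ywtej hai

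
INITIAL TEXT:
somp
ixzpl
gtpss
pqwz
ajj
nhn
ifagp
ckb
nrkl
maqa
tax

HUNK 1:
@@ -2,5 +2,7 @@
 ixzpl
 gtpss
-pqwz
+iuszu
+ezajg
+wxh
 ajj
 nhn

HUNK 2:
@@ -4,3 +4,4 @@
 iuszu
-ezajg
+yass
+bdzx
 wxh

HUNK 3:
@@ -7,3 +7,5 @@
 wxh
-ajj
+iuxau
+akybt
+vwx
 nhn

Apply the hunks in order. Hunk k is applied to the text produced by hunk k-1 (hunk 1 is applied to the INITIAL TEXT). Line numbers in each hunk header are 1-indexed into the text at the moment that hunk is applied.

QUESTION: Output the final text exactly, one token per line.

Hunk 1: at line 2 remove [pqwz] add [iuszu,ezajg,wxh] -> 13 lines: somp ixzpl gtpss iuszu ezajg wxh ajj nhn ifagp ckb nrkl maqa tax
Hunk 2: at line 4 remove [ezajg] add [yass,bdzx] -> 14 lines: somp ixzpl gtpss iuszu yass bdzx wxh ajj nhn ifagp ckb nrkl maqa tax
Hunk 3: at line 7 remove [ajj] add [iuxau,akybt,vwx] -> 16 lines: somp ixzpl gtpss iuszu yass bdzx wxh iuxau akybt vwx nhn ifagp ckb nrkl maqa tax

Answer: somp
ixzpl
gtpss
iuszu
yass
bdzx
wxh
iuxau
akybt
vwx
nhn
ifagp
ckb
nrkl
maqa
tax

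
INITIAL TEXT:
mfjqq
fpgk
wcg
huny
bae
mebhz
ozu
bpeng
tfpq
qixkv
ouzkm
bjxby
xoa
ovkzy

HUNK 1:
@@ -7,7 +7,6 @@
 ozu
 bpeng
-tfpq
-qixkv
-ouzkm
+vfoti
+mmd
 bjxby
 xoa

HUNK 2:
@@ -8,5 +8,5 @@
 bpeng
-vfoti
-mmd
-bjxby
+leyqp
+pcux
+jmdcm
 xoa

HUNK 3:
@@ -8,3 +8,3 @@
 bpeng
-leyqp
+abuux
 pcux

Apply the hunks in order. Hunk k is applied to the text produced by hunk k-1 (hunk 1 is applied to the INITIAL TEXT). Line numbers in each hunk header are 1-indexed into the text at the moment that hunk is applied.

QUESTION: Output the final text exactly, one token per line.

Answer: mfjqq
fpgk
wcg
huny
bae
mebhz
ozu
bpeng
abuux
pcux
jmdcm
xoa
ovkzy

Derivation:
Hunk 1: at line 7 remove [tfpq,qixkv,ouzkm] add [vfoti,mmd] -> 13 lines: mfjqq fpgk wcg huny bae mebhz ozu bpeng vfoti mmd bjxby xoa ovkzy
Hunk 2: at line 8 remove [vfoti,mmd,bjxby] add [leyqp,pcux,jmdcm] -> 13 lines: mfjqq fpgk wcg huny bae mebhz ozu bpeng leyqp pcux jmdcm xoa ovkzy
Hunk 3: at line 8 remove [leyqp] add [abuux] -> 13 lines: mfjqq fpgk wcg huny bae mebhz ozu bpeng abuux pcux jmdcm xoa ovkzy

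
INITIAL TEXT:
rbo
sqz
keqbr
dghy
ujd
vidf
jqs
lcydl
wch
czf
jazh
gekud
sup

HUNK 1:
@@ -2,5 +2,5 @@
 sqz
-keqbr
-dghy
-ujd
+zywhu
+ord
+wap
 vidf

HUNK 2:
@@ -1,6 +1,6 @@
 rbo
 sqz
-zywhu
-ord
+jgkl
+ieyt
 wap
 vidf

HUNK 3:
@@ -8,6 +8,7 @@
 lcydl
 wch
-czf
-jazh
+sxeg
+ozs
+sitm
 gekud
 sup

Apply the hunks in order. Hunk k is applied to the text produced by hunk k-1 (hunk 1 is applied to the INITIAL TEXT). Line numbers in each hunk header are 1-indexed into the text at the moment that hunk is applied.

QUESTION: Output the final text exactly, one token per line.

Hunk 1: at line 2 remove [keqbr,dghy,ujd] add [zywhu,ord,wap] -> 13 lines: rbo sqz zywhu ord wap vidf jqs lcydl wch czf jazh gekud sup
Hunk 2: at line 1 remove [zywhu,ord] add [jgkl,ieyt] -> 13 lines: rbo sqz jgkl ieyt wap vidf jqs lcydl wch czf jazh gekud sup
Hunk 3: at line 8 remove [czf,jazh] add [sxeg,ozs,sitm] -> 14 lines: rbo sqz jgkl ieyt wap vidf jqs lcydl wch sxeg ozs sitm gekud sup

Answer: rbo
sqz
jgkl
ieyt
wap
vidf
jqs
lcydl
wch
sxeg
ozs
sitm
gekud
sup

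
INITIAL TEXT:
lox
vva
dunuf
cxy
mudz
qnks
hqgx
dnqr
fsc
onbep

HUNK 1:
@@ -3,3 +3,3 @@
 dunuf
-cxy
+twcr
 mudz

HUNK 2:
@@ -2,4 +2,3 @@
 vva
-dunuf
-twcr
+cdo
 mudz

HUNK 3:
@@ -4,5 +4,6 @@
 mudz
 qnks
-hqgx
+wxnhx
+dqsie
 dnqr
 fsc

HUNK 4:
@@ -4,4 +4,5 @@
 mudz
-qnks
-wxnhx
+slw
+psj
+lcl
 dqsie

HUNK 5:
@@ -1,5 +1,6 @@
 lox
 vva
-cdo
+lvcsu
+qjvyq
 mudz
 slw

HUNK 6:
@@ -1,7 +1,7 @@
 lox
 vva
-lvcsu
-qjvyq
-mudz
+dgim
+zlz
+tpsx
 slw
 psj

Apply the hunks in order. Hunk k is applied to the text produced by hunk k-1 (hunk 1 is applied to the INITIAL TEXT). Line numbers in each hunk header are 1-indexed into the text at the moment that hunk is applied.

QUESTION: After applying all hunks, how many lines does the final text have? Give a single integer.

Answer: 12

Derivation:
Hunk 1: at line 3 remove [cxy] add [twcr] -> 10 lines: lox vva dunuf twcr mudz qnks hqgx dnqr fsc onbep
Hunk 2: at line 2 remove [dunuf,twcr] add [cdo] -> 9 lines: lox vva cdo mudz qnks hqgx dnqr fsc onbep
Hunk 3: at line 4 remove [hqgx] add [wxnhx,dqsie] -> 10 lines: lox vva cdo mudz qnks wxnhx dqsie dnqr fsc onbep
Hunk 4: at line 4 remove [qnks,wxnhx] add [slw,psj,lcl] -> 11 lines: lox vva cdo mudz slw psj lcl dqsie dnqr fsc onbep
Hunk 5: at line 1 remove [cdo] add [lvcsu,qjvyq] -> 12 lines: lox vva lvcsu qjvyq mudz slw psj lcl dqsie dnqr fsc onbep
Hunk 6: at line 1 remove [lvcsu,qjvyq,mudz] add [dgim,zlz,tpsx] -> 12 lines: lox vva dgim zlz tpsx slw psj lcl dqsie dnqr fsc onbep
Final line count: 12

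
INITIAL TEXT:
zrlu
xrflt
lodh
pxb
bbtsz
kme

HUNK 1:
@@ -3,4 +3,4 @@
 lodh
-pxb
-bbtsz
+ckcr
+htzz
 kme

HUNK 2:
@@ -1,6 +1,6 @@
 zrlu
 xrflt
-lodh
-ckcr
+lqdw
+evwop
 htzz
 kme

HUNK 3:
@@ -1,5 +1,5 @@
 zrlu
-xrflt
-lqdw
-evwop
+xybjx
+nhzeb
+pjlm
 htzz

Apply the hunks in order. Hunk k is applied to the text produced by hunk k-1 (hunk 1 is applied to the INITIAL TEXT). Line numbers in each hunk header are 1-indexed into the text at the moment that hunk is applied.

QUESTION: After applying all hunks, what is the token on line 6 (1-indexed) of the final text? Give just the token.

Hunk 1: at line 3 remove [pxb,bbtsz] add [ckcr,htzz] -> 6 lines: zrlu xrflt lodh ckcr htzz kme
Hunk 2: at line 1 remove [lodh,ckcr] add [lqdw,evwop] -> 6 lines: zrlu xrflt lqdw evwop htzz kme
Hunk 3: at line 1 remove [xrflt,lqdw,evwop] add [xybjx,nhzeb,pjlm] -> 6 lines: zrlu xybjx nhzeb pjlm htzz kme
Final line 6: kme

Answer: kme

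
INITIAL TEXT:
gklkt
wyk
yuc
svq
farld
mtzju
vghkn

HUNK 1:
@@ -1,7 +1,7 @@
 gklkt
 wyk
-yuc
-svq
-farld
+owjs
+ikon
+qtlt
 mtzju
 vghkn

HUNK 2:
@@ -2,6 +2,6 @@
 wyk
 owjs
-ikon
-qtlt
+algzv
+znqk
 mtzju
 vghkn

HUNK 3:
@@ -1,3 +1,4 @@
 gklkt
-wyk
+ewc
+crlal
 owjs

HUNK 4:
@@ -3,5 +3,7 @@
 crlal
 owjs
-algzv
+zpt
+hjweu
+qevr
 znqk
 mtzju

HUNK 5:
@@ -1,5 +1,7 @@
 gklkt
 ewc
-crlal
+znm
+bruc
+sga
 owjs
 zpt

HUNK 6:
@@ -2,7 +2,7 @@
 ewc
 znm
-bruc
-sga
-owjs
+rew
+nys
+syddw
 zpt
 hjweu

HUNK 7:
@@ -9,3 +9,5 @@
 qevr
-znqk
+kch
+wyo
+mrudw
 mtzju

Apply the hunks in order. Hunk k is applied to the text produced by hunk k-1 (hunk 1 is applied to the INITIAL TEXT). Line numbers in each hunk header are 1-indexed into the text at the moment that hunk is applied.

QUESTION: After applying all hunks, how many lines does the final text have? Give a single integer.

Answer: 14

Derivation:
Hunk 1: at line 1 remove [yuc,svq,farld] add [owjs,ikon,qtlt] -> 7 lines: gklkt wyk owjs ikon qtlt mtzju vghkn
Hunk 2: at line 2 remove [ikon,qtlt] add [algzv,znqk] -> 7 lines: gklkt wyk owjs algzv znqk mtzju vghkn
Hunk 3: at line 1 remove [wyk] add [ewc,crlal] -> 8 lines: gklkt ewc crlal owjs algzv znqk mtzju vghkn
Hunk 4: at line 3 remove [algzv] add [zpt,hjweu,qevr] -> 10 lines: gklkt ewc crlal owjs zpt hjweu qevr znqk mtzju vghkn
Hunk 5: at line 1 remove [crlal] add [znm,bruc,sga] -> 12 lines: gklkt ewc znm bruc sga owjs zpt hjweu qevr znqk mtzju vghkn
Hunk 6: at line 2 remove [bruc,sga,owjs] add [rew,nys,syddw] -> 12 lines: gklkt ewc znm rew nys syddw zpt hjweu qevr znqk mtzju vghkn
Hunk 7: at line 9 remove [znqk] add [kch,wyo,mrudw] -> 14 lines: gklkt ewc znm rew nys syddw zpt hjweu qevr kch wyo mrudw mtzju vghkn
Final line count: 14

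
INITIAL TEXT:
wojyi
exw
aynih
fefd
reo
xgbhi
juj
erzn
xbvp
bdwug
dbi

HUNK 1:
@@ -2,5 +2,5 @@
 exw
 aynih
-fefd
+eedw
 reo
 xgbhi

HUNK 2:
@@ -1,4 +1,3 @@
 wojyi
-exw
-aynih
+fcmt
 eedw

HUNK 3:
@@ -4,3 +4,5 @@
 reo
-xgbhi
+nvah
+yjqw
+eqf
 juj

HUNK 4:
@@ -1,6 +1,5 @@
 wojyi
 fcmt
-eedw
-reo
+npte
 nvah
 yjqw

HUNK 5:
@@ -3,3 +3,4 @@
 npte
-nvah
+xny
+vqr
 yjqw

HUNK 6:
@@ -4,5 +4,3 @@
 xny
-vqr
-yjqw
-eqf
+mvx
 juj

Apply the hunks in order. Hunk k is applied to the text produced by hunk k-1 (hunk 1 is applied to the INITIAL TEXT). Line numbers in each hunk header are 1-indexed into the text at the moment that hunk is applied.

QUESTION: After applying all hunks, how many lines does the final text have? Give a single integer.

Hunk 1: at line 2 remove [fefd] add [eedw] -> 11 lines: wojyi exw aynih eedw reo xgbhi juj erzn xbvp bdwug dbi
Hunk 2: at line 1 remove [exw,aynih] add [fcmt] -> 10 lines: wojyi fcmt eedw reo xgbhi juj erzn xbvp bdwug dbi
Hunk 3: at line 4 remove [xgbhi] add [nvah,yjqw,eqf] -> 12 lines: wojyi fcmt eedw reo nvah yjqw eqf juj erzn xbvp bdwug dbi
Hunk 4: at line 1 remove [eedw,reo] add [npte] -> 11 lines: wojyi fcmt npte nvah yjqw eqf juj erzn xbvp bdwug dbi
Hunk 5: at line 3 remove [nvah] add [xny,vqr] -> 12 lines: wojyi fcmt npte xny vqr yjqw eqf juj erzn xbvp bdwug dbi
Hunk 6: at line 4 remove [vqr,yjqw,eqf] add [mvx] -> 10 lines: wojyi fcmt npte xny mvx juj erzn xbvp bdwug dbi
Final line count: 10

Answer: 10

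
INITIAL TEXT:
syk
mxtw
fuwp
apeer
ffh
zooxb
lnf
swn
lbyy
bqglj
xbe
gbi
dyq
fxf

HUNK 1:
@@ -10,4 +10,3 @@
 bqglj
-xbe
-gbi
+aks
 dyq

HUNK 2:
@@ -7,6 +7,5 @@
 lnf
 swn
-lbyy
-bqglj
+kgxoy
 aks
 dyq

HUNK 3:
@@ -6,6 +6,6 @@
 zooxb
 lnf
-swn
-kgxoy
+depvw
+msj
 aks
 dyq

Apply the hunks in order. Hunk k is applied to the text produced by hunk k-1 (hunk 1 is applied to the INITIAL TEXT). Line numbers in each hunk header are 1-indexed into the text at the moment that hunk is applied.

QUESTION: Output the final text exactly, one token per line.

Answer: syk
mxtw
fuwp
apeer
ffh
zooxb
lnf
depvw
msj
aks
dyq
fxf

Derivation:
Hunk 1: at line 10 remove [xbe,gbi] add [aks] -> 13 lines: syk mxtw fuwp apeer ffh zooxb lnf swn lbyy bqglj aks dyq fxf
Hunk 2: at line 7 remove [lbyy,bqglj] add [kgxoy] -> 12 lines: syk mxtw fuwp apeer ffh zooxb lnf swn kgxoy aks dyq fxf
Hunk 3: at line 6 remove [swn,kgxoy] add [depvw,msj] -> 12 lines: syk mxtw fuwp apeer ffh zooxb lnf depvw msj aks dyq fxf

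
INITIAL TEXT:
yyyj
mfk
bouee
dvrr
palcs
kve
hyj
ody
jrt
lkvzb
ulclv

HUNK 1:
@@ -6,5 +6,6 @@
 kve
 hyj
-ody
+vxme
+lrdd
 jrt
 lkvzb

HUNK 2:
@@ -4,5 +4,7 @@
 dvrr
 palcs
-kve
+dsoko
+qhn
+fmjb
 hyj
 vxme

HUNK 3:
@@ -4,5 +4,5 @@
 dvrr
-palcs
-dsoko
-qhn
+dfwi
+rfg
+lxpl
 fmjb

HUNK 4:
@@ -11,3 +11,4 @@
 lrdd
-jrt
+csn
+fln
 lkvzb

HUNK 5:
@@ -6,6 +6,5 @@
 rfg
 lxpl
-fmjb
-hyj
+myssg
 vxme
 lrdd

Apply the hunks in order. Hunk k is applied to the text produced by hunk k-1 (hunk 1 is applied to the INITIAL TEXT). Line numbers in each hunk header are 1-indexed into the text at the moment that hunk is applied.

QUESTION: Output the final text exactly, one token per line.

Answer: yyyj
mfk
bouee
dvrr
dfwi
rfg
lxpl
myssg
vxme
lrdd
csn
fln
lkvzb
ulclv

Derivation:
Hunk 1: at line 6 remove [ody] add [vxme,lrdd] -> 12 lines: yyyj mfk bouee dvrr palcs kve hyj vxme lrdd jrt lkvzb ulclv
Hunk 2: at line 4 remove [kve] add [dsoko,qhn,fmjb] -> 14 lines: yyyj mfk bouee dvrr palcs dsoko qhn fmjb hyj vxme lrdd jrt lkvzb ulclv
Hunk 3: at line 4 remove [palcs,dsoko,qhn] add [dfwi,rfg,lxpl] -> 14 lines: yyyj mfk bouee dvrr dfwi rfg lxpl fmjb hyj vxme lrdd jrt lkvzb ulclv
Hunk 4: at line 11 remove [jrt] add [csn,fln] -> 15 lines: yyyj mfk bouee dvrr dfwi rfg lxpl fmjb hyj vxme lrdd csn fln lkvzb ulclv
Hunk 5: at line 6 remove [fmjb,hyj] add [myssg] -> 14 lines: yyyj mfk bouee dvrr dfwi rfg lxpl myssg vxme lrdd csn fln lkvzb ulclv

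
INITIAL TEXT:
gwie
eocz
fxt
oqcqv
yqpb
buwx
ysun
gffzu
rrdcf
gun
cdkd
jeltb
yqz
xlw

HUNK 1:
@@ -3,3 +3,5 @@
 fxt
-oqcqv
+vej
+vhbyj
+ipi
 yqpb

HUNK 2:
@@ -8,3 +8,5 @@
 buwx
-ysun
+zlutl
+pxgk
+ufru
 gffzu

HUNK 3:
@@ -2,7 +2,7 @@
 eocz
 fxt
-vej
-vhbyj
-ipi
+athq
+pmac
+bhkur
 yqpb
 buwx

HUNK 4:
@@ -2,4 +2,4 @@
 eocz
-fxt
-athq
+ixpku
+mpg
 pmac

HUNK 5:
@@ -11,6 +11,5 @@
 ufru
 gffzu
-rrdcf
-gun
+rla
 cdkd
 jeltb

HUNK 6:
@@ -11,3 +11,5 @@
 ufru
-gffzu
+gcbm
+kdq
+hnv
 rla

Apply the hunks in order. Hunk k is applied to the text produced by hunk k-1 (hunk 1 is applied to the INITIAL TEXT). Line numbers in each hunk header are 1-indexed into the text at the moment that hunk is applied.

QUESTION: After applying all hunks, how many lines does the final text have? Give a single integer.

Hunk 1: at line 3 remove [oqcqv] add [vej,vhbyj,ipi] -> 16 lines: gwie eocz fxt vej vhbyj ipi yqpb buwx ysun gffzu rrdcf gun cdkd jeltb yqz xlw
Hunk 2: at line 8 remove [ysun] add [zlutl,pxgk,ufru] -> 18 lines: gwie eocz fxt vej vhbyj ipi yqpb buwx zlutl pxgk ufru gffzu rrdcf gun cdkd jeltb yqz xlw
Hunk 3: at line 2 remove [vej,vhbyj,ipi] add [athq,pmac,bhkur] -> 18 lines: gwie eocz fxt athq pmac bhkur yqpb buwx zlutl pxgk ufru gffzu rrdcf gun cdkd jeltb yqz xlw
Hunk 4: at line 2 remove [fxt,athq] add [ixpku,mpg] -> 18 lines: gwie eocz ixpku mpg pmac bhkur yqpb buwx zlutl pxgk ufru gffzu rrdcf gun cdkd jeltb yqz xlw
Hunk 5: at line 11 remove [rrdcf,gun] add [rla] -> 17 lines: gwie eocz ixpku mpg pmac bhkur yqpb buwx zlutl pxgk ufru gffzu rla cdkd jeltb yqz xlw
Hunk 6: at line 11 remove [gffzu] add [gcbm,kdq,hnv] -> 19 lines: gwie eocz ixpku mpg pmac bhkur yqpb buwx zlutl pxgk ufru gcbm kdq hnv rla cdkd jeltb yqz xlw
Final line count: 19

Answer: 19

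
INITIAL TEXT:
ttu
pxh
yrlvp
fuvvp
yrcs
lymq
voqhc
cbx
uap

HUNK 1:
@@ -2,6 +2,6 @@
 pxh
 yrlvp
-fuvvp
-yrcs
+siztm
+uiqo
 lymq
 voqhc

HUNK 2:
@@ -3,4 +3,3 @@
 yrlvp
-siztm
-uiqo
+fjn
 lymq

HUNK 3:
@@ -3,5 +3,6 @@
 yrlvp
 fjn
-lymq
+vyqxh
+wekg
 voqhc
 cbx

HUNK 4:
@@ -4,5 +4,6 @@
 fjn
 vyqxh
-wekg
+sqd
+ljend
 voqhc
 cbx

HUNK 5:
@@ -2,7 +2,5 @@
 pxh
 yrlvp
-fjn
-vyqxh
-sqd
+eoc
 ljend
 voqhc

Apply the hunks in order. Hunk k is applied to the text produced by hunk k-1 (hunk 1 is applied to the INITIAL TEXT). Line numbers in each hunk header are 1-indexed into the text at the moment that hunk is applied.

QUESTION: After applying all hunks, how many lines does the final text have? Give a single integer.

Hunk 1: at line 2 remove [fuvvp,yrcs] add [siztm,uiqo] -> 9 lines: ttu pxh yrlvp siztm uiqo lymq voqhc cbx uap
Hunk 2: at line 3 remove [siztm,uiqo] add [fjn] -> 8 lines: ttu pxh yrlvp fjn lymq voqhc cbx uap
Hunk 3: at line 3 remove [lymq] add [vyqxh,wekg] -> 9 lines: ttu pxh yrlvp fjn vyqxh wekg voqhc cbx uap
Hunk 4: at line 4 remove [wekg] add [sqd,ljend] -> 10 lines: ttu pxh yrlvp fjn vyqxh sqd ljend voqhc cbx uap
Hunk 5: at line 2 remove [fjn,vyqxh,sqd] add [eoc] -> 8 lines: ttu pxh yrlvp eoc ljend voqhc cbx uap
Final line count: 8

Answer: 8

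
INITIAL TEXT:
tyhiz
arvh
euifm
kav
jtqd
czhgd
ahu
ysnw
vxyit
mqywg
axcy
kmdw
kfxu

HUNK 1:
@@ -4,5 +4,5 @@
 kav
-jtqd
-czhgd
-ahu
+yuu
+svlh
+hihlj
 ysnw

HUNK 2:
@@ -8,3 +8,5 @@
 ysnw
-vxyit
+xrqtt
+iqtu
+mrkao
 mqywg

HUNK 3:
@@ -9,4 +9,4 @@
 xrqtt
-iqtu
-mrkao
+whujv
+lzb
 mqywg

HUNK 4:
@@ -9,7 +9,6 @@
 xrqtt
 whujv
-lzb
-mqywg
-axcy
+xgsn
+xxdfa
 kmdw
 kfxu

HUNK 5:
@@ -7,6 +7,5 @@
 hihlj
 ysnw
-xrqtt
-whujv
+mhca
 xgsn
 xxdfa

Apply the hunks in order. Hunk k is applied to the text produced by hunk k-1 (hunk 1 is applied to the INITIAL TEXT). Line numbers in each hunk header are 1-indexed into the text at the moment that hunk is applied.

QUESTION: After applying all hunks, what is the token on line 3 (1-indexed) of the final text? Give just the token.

Answer: euifm

Derivation:
Hunk 1: at line 4 remove [jtqd,czhgd,ahu] add [yuu,svlh,hihlj] -> 13 lines: tyhiz arvh euifm kav yuu svlh hihlj ysnw vxyit mqywg axcy kmdw kfxu
Hunk 2: at line 8 remove [vxyit] add [xrqtt,iqtu,mrkao] -> 15 lines: tyhiz arvh euifm kav yuu svlh hihlj ysnw xrqtt iqtu mrkao mqywg axcy kmdw kfxu
Hunk 3: at line 9 remove [iqtu,mrkao] add [whujv,lzb] -> 15 lines: tyhiz arvh euifm kav yuu svlh hihlj ysnw xrqtt whujv lzb mqywg axcy kmdw kfxu
Hunk 4: at line 9 remove [lzb,mqywg,axcy] add [xgsn,xxdfa] -> 14 lines: tyhiz arvh euifm kav yuu svlh hihlj ysnw xrqtt whujv xgsn xxdfa kmdw kfxu
Hunk 5: at line 7 remove [xrqtt,whujv] add [mhca] -> 13 lines: tyhiz arvh euifm kav yuu svlh hihlj ysnw mhca xgsn xxdfa kmdw kfxu
Final line 3: euifm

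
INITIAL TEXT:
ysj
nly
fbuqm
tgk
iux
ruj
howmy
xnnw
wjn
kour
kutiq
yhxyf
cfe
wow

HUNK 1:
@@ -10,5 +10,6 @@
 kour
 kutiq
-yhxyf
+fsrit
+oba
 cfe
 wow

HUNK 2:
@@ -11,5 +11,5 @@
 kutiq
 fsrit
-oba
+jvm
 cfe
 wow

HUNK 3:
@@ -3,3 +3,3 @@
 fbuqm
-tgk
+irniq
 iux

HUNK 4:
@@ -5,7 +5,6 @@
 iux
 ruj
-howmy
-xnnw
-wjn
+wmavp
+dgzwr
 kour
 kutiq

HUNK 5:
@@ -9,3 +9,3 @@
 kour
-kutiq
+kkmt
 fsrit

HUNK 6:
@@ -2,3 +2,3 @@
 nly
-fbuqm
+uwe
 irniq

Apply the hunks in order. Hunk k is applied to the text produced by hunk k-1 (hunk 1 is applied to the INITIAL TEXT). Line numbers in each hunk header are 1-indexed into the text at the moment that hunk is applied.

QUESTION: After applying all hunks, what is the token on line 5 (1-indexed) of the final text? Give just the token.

Answer: iux

Derivation:
Hunk 1: at line 10 remove [yhxyf] add [fsrit,oba] -> 15 lines: ysj nly fbuqm tgk iux ruj howmy xnnw wjn kour kutiq fsrit oba cfe wow
Hunk 2: at line 11 remove [oba] add [jvm] -> 15 lines: ysj nly fbuqm tgk iux ruj howmy xnnw wjn kour kutiq fsrit jvm cfe wow
Hunk 3: at line 3 remove [tgk] add [irniq] -> 15 lines: ysj nly fbuqm irniq iux ruj howmy xnnw wjn kour kutiq fsrit jvm cfe wow
Hunk 4: at line 5 remove [howmy,xnnw,wjn] add [wmavp,dgzwr] -> 14 lines: ysj nly fbuqm irniq iux ruj wmavp dgzwr kour kutiq fsrit jvm cfe wow
Hunk 5: at line 9 remove [kutiq] add [kkmt] -> 14 lines: ysj nly fbuqm irniq iux ruj wmavp dgzwr kour kkmt fsrit jvm cfe wow
Hunk 6: at line 2 remove [fbuqm] add [uwe] -> 14 lines: ysj nly uwe irniq iux ruj wmavp dgzwr kour kkmt fsrit jvm cfe wow
Final line 5: iux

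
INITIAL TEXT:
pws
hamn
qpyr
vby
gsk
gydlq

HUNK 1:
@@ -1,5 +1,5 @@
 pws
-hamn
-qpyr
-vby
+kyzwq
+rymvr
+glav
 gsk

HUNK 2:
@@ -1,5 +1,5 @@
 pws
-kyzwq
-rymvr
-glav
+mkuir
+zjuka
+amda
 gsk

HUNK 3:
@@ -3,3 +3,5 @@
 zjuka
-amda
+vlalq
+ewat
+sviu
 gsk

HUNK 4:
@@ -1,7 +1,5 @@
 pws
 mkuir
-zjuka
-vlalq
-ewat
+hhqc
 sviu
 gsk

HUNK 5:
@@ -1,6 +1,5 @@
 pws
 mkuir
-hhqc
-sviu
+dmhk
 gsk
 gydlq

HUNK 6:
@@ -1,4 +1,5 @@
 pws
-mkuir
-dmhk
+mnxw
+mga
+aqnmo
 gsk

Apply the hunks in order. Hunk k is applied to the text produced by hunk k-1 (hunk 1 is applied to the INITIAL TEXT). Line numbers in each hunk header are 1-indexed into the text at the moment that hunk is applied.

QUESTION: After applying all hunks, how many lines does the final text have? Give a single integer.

Answer: 6

Derivation:
Hunk 1: at line 1 remove [hamn,qpyr,vby] add [kyzwq,rymvr,glav] -> 6 lines: pws kyzwq rymvr glav gsk gydlq
Hunk 2: at line 1 remove [kyzwq,rymvr,glav] add [mkuir,zjuka,amda] -> 6 lines: pws mkuir zjuka amda gsk gydlq
Hunk 3: at line 3 remove [amda] add [vlalq,ewat,sviu] -> 8 lines: pws mkuir zjuka vlalq ewat sviu gsk gydlq
Hunk 4: at line 1 remove [zjuka,vlalq,ewat] add [hhqc] -> 6 lines: pws mkuir hhqc sviu gsk gydlq
Hunk 5: at line 1 remove [hhqc,sviu] add [dmhk] -> 5 lines: pws mkuir dmhk gsk gydlq
Hunk 6: at line 1 remove [mkuir,dmhk] add [mnxw,mga,aqnmo] -> 6 lines: pws mnxw mga aqnmo gsk gydlq
Final line count: 6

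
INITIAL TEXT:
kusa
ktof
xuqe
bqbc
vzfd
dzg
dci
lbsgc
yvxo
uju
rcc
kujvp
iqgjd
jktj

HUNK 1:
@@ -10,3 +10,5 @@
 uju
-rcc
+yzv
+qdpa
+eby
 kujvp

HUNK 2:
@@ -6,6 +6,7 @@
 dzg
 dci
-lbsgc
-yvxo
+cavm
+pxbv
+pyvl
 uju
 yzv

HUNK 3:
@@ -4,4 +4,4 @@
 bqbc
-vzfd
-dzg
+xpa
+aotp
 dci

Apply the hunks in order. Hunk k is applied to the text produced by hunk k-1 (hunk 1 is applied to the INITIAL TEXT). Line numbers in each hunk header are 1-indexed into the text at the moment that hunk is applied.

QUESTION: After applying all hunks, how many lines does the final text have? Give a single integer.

Answer: 17

Derivation:
Hunk 1: at line 10 remove [rcc] add [yzv,qdpa,eby] -> 16 lines: kusa ktof xuqe bqbc vzfd dzg dci lbsgc yvxo uju yzv qdpa eby kujvp iqgjd jktj
Hunk 2: at line 6 remove [lbsgc,yvxo] add [cavm,pxbv,pyvl] -> 17 lines: kusa ktof xuqe bqbc vzfd dzg dci cavm pxbv pyvl uju yzv qdpa eby kujvp iqgjd jktj
Hunk 3: at line 4 remove [vzfd,dzg] add [xpa,aotp] -> 17 lines: kusa ktof xuqe bqbc xpa aotp dci cavm pxbv pyvl uju yzv qdpa eby kujvp iqgjd jktj
Final line count: 17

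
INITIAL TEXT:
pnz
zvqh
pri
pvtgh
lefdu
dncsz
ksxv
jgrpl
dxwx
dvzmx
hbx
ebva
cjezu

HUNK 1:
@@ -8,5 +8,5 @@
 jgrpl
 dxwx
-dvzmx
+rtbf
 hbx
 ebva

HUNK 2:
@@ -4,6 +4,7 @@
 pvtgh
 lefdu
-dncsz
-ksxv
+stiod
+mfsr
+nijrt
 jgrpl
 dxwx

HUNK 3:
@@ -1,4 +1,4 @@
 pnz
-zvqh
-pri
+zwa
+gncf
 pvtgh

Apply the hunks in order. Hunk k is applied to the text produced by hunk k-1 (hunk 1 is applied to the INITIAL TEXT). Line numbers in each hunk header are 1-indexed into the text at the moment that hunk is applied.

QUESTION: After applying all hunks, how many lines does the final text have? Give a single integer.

Hunk 1: at line 8 remove [dvzmx] add [rtbf] -> 13 lines: pnz zvqh pri pvtgh lefdu dncsz ksxv jgrpl dxwx rtbf hbx ebva cjezu
Hunk 2: at line 4 remove [dncsz,ksxv] add [stiod,mfsr,nijrt] -> 14 lines: pnz zvqh pri pvtgh lefdu stiod mfsr nijrt jgrpl dxwx rtbf hbx ebva cjezu
Hunk 3: at line 1 remove [zvqh,pri] add [zwa,gncf] -> 14 lines: pnz zwa gncf pvtgh lefdu stiod mfsr nijrt jgrpl dxwx rtbf hbx ebva cjezu
Final line count: 14

Answer: 14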